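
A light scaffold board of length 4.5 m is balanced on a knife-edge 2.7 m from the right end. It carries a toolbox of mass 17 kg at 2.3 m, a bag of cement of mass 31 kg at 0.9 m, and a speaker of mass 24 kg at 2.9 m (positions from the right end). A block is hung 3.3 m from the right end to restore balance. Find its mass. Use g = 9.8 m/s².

Taking torques about the knife-edge (at 2.7 m from the right end):
Toolbox: 17 × 9.8 = 166.6 N down at 2.3 m → arm 0.4 m, τ = 166.6 × 0.4 = 66.64 N·m clockwise.
Bag of cement: 31 × 9.8 = 303.8 N down at 0.9 m → arm 1.8 m, τ = 303.8 × 1.8 = 546.8 N·m clockwise.
Speaker: 24 × 9.8 = 235.2 N down at 2.9 m → arm 0.2 m, τ = 235.2 × 0.2 = 47.04 N·m counterclockwise.
Net moment of known loads = 566.4 N·m clockwise.
An unknown mass m at 3.3 m has arm 0.6 m; its moment is m·g·0.6 counterclockwise.
Setting net torque to zero: m × 9.8 × 0.6 = 566.4 → m = 566.4 / (9.8 × 0.6) = 96.3 kg.

m ≈ 96.3 kg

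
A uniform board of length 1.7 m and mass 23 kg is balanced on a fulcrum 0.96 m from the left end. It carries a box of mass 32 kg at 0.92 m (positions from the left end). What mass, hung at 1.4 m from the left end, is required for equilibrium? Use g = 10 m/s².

m ≈ 8.66 kg

About the fulcrum (at 0.96 m from the left end):
Beam weight: 23 × 10 = 230 N down at 0.85 m → arm 0.11 m, τ = 230 × 0.11 = 25.3 N·m counterclockwise.
Box: 32 × 10 = 320 N down at 0.92 m → arm 0.04 m, τ = 320 × 0.04 = 12.8 N·m counterclockwise.
Net moment of known loads = 38.1 N·m counterclockwise.
An unknown mass m at 1.4 m has arm 0.44 m; its moment is m·g·0.44 clockwise.
Setting net torque to zero: m × 10 × 0.44 = 38.1 → m = 38.1 / (10 × 0.44) = 8.66 kg.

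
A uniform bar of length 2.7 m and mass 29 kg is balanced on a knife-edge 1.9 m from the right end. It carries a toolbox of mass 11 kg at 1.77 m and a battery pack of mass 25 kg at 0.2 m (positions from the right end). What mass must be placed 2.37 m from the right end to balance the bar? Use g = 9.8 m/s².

Take moments about the knife-edge (at 1.9 m from the right end).
Beam weight: 29 × 9.8 = 284.2 N down at 1.35 m → arm 0.55 m, τ = 284.2 × 0.55 = 156.3 N·m clockwise.
Toolbox: 11 × 9.8 = 107.8 N down at 1.77 m → arm 0.13 m, τ = 107.8 × 0.13 = 14.01 N·m clockwise.
Battery pack: 25 × 9.8 = 245 N down at 0.2 m → arm 1.7 m, τ = 245 × 1.7 = 416.5 N·m clockwise.
Net moment of known loads = 586.8 N·m clockwise.
An unknown mass m at 2.37 m has arm 0.47 m; its moment is m·g·0.47 counterclockwise.
Setting net torque to zero: m × 9.8 × 0.47 = 586.8 → m = 586.8 / (9.8 × 0.47) = 127 kg.

m ≈ 127 kg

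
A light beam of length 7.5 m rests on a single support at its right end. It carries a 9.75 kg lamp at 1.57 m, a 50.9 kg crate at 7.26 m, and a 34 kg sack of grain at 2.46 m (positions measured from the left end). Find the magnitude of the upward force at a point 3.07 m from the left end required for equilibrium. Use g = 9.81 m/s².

F ≈ 535 N

Choose the right end as the axis so the unknown pivot reaction has zero arm there.
Lamp: 9.75 × 9.81 = 95.65 N down at 1.57 m → arm 5.93 m, τ = 95.65 × 5.93 = 567.2 N·m counterclockwise.
Crate: 50.9 × 9.81 = 499.3 N down at 7.26 m → arm 0.24 m, τ = 499.3 × 0.24 = 119.8 N·m counterclockwise.
Sack of grain: 34 × 9.81 = 333.5 N down at 2.46 m → arm 5.04 m, τ = 333.5 × 5.04 = 1681 N·m counterclockwise.
Net moment of the loads = 2368 N·m counterclockwise.
The upward force F acts at a point 3.07 m from the left end, arm 4.43 m, giving F × 4.43 clockwise.
Setting net torque to zero: F × 4.43 = 2368 → F = 2368 / 4.43 = 535 N.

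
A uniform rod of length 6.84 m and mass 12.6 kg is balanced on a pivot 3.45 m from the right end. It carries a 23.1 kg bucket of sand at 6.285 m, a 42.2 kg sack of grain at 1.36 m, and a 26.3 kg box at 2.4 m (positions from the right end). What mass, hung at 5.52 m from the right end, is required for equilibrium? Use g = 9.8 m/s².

m ≈ 24.5 kg

About the pivot (at 3.45 m from the right end):
Beam weight: 12.6 × 9.8 = 123.5 N down at 3.42 m → arm 0.03 m, τ = 123.5 × 0.03 = 3.705 N·m clockwise.
Bucket of sand: 23.1 × 9.8 = 226.4 N down at 6.285 m → arm 2.835 m, τ = 226.4 × 2.835 = 641.8 N·m counterclockwise.
Sack of grain: 42.2 × 9.8 = 413.6 N down at 1.36 m → arm 2.09 m, τ = 413.6 × 2.09 = 864.4 N·m clockwise.
Box: 26.3 × 9.8 = 257.7 N down at 2.4 m → arm 1.05 m, τ = 257.7 × 1.05 = 270.6 N·m clockwise.
Net moment of known loads = 496.9 N·m clockwise.
An unknown mass m at 5.52 m has arm 2.07 m; its moment is m·g·2.07 counterclockwise.
Στ = 0 ⇒ m × 9.8 × 2.07 = 496.9 ⇒ m = 496.9 / (9.8 × 2.07) = 24.5 kg.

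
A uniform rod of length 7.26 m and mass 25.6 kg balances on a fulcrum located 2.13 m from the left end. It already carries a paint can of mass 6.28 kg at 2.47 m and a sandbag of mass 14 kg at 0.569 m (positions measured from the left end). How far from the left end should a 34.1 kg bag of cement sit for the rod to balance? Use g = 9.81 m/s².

Sum moments about the fulcrum (at 2.13 m from the left end) (the support reaction has zero arm there).
Beam weight: 25.6 × 9.81 = 251.1 N down at 3.63 m → arm 1.5 m, τ = 251.1 × 1.5 = 376.6 N·m clockwise.
Paint can: 6.28 × 9.81 = 61.61 N down at 2.47 m → arm 0.34 m, τ = 61.61 × 0.34 = 20.95 N·m clockwise.
Sandbag: 14 × 9.81 = 137.3 N down at 0.569 m → arm 1.561 m, τ = 137.3 × 1.561 = 214.3 N·m counterclockwise.
Net moment of existing loads = 183.2 N·m clockwise.
The bag of cement weighs 34.1 × 9.81 = 334.5 N and must supply an equal counterclockwise moment, so its lever arm about the fulcrum is 183.2 / 334.5 = 0.548 m.
That puts it at 2.13 − 0.548 = 1.58 m from the left end.

x ≈ 1.58 m from the left end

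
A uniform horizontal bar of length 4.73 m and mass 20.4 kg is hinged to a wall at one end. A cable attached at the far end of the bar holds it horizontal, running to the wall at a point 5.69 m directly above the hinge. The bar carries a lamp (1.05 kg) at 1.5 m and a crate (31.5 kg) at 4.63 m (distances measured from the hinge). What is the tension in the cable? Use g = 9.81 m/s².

T ≈ 528 N

Choose the hinge as the axis so the unknown hinge reaction has zero arm there.
Beam weight: 20.4 × 9.81 = 200.1 N down at 2.365 m → arm 2.365 m, τ = 200.1 × 2.365 = 473.2 N·m clockwise.
Lamp: 1.05 × 9.81 = 10.3 N down at 1.5 m → arm 1.5 m, τ = 10.3 × 1.5 = 15.45 N·m clockwise.
Crate: 31.5 × 9.81 = 309 N down at 4.63 m → arm 4.63 m, τ = 309 × 4.63 = 1431 N·m clockwise.
Total clockwise load moment = 1920 N·m.
The cable tension T acts at 4.73 m; only its component perpendicular to the bar, T sinθ, produces torque. sinθ = h/√(h²+d²) = 5.69/√(5.69²+4.73²) = 0.769.
Setting net torque to zero: T × 4.73 × 0.769 = 1920 → T = 1920 / 3.637 = 528 N.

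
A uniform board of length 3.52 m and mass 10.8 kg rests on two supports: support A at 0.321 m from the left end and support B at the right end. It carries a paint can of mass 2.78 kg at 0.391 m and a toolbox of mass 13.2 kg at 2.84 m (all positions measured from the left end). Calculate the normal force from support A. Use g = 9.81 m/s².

Taking torques about support B:
Beam weight: 10.8 × 9.81 = 105.9 N down at 1.76 m → arm 1.76 m, τ = 105.9 × 1.76 = 186.4 N·m counterclockwise.
Paint can: 2.78 × 9.81 = 27.27 N down at 0.391 m → arm 3.129 m, τ = 27.27 × 3.129 = 85.33 N·m counterclockwise.
Toolbox: 13.2 × 9.81 = 129.5 N down at 2.84 m → arm 0.68 m, τ = 129.5 × 0.68 = 88.06 N·m counterclockwise.
Net load moment about support B = 359.8 N·m counterclockwise.
Reaction R at support A is upward at 0.321 m, arm 3.199 m → moment R × 3.199 clockwise.
Setting net torque to zero: R × 3.199 = 359.8 → R = 112 N.

R_A ≈ 112 N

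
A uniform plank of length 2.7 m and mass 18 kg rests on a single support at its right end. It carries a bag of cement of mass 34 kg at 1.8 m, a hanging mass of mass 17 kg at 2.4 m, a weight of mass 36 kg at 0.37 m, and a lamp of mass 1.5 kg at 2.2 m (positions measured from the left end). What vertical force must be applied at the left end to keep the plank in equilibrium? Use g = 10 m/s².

F ≈ 536 N

Take moments about the right end.
Beam weight: 18 × 10 = 180 N down at 1.35 m → arm 1.35 m, τ = 180 × 1.35 = 243 N·m counterclockwise.
Bag of cement: 34 × 10 = 340 N down at 1.8 m → arm 0.9 m, τ = 340 × 0.9 = 306 N·m counterclockwise.
Hanging mass: 17 × 10 = 170 N down at 2.4 m → arm 0.3 m, τ = 170 × 0.3 = 51 N·m counterclockwise.
Weight: 36 × 10 = 360 N down at 0.37 m → arm 2.33 m, τ = 360 × 2.33 = 838.8 N·m counterclockwise.
Lamp: 1.5 × 10 = 15 N down at 2.2 m → arm 0.5 m, τ = 15 × 0.5 = 7.5 N·m counterclockwise.
Net moment of the loads = 1446 N·m counterclockwise.
The upward force F acts at the left end, arm 2.7 m, giving F × 2.7 clockwise.
For rotational equilibrium, F × 2.7 = 1446, so F = 1446 / 2.7 = 536 N.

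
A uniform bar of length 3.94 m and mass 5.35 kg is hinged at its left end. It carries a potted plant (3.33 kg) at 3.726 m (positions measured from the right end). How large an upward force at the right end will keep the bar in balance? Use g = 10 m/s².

Sum moments about the left end (the unknown pivot reaction has zero arm there).
Beam weight: 5.35 × 10 = 53.5 N down at 1.97 m → arm 1.97 m, τ = 53.5 × 1.97 = 105.4 N·m clockwise.
Potted plant: 3.33 × 10 = 33.3 N down at 3.726 m → arm 0.214 m, τ = 33.3 × 0.214 = 7.126 N·m clockwise.
Net moment of the loads = 112.5 N·m clockwise.
The upward force F acts at the right end, arm 3.94 m, giving F × 3.94 counterclockwise.
Στ = 0 ⇒ F × 3.94 = 112.5 ⇒ F = 112.5 / 3.94 = 28.6 N.

F ≈ 28.6 N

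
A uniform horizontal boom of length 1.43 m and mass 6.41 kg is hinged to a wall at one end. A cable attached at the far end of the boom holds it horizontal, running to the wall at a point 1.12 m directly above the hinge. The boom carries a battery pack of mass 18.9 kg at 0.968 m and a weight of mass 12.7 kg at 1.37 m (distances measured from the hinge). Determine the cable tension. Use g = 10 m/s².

T ≈ 457 N

About the hinge:
Beam weight: 6.41 × 10 = 64.1 N down at 0.715 m → arm 0.715 m, τ = 64.1 × 0.715 = 45.83 N·m clockwise.
Battery pack: 18.9 × 10 = 189 N down at 0.968 m → arm 0.968 m, τ = 189 × 0.968 = 183 N·m clockwise.
Weight: 12.7 × 10 = 127 N down at 1.37 m → arm 1.37 m, τ = 127 × 1.37 = 174 N·m clockwise.
Total clockwise load moment = 402.8 N·m.
The cable tension T acts at 1.43 m; only its component perpendicular to the boom, T sinθ, produces torque. sinθ = h/√(h²+d²) = 1.12/√(1.12²+1.43²) = 0.6166.
Setting net torque to zero: T × 1.43 × 0.6166 = 402.8 → T = 402.8 / 0.8817 = 457 N.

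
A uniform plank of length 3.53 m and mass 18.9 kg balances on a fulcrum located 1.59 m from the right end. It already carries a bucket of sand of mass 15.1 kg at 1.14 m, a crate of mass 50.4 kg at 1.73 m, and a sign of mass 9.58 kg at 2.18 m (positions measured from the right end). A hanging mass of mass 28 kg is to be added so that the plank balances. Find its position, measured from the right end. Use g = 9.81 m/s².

Taking torques about the fulcrum (at 1.59 m from the right end):
Beam weight: 18.9 × 9.81 = 185.4 N down at 1.765 m → arm 0.175 m, τ = 185.4 × 0.175 = 32.45 N·m counterclockwise.
Bucket of sand: 15.1 × 9.81 = 148.1 N down at 1.14 m → arm 0.45 m, τ = 148.1 × 0.45 = 66.64 N·m clockwise.
Crate: 50.4 × 9.81 = 494.4 N down at 1.73 m → arm 0.14 m, τ = 494.4 × 0.14 = 69.22 N·m counterclockwise.
Sign: 9.58 × 9.81 = 93.98 N down at 2.18 m → arm 0.59 m, τ = 93.98 × 0.59 = 55.45 N·m counterclockwise.
Net moment of existing loads = 90.48 N·m counterclockwise.
The hanging mass weighs 28 × 9.81 = 274.7 N and must supply an equal clockwise moment, so its lever arm about the fulcrum is 90.48 / 274.7 = 0.329 m.
That puts it at 1.59 − 0.329 = 1.26 m from the right end.

x ≈ 1.26 m from the right end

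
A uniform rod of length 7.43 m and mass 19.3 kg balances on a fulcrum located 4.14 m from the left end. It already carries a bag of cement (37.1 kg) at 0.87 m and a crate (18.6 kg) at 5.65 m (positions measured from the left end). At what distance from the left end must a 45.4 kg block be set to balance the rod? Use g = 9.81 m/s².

x ≈ 6.37 m from the left end

Take moments about the fulcrum (at 4.14 m from the left end).
Beam weight: 19.3 × 9.81 = 189.3 N down at 3.715 m → arm 0.425 m, τ = 189.3 × 0.425 = 80.45 N·m counterclockwise.
Bag of cement: 37.1 × 9.81 = 364 N down at 0.87 m → arm 3.27 m, τ = 364 × 3.27 = 1190 N·m counterclockwise.
Crate: 18.6 × 9.81 = 182.5 N down at 5.65 m → arm 1.51 m, τ = 182.5 × 1.51 = 275.6 N·m clockwise.
Net moment of existing loads = 994.9 N·m counterclockwise.
The block weighs 45.4 × 9.81 = 445.4 N and must supply an equal clockwise moment, so its lever arm about the fulcrum is 994.9 / 445.4 = 2.23 m.
That puts it at 4.14 + 2.23 = 6.37 m from the left end.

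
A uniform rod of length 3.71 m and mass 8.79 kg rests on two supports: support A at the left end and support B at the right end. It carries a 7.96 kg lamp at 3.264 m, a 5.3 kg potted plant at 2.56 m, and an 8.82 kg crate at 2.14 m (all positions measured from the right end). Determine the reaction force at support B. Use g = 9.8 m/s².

Taking torques about support A:
Beam weight: 8.79 × 9.8 = 86.14 N down at 1.855 m → arm 1.855 m, τ = 86.14 × 1.855 = 159.8 N·m clockwise.
Lamp: 7.96 × 9.8 = 78.01 N down at 3.264 m → arm 0.446 m, τ = 78.01 × 0.446 = 34.79 N·m clockwise.
Potted plant: 5.3 × 9.8 = 51.94 N down at 2.56 m → arm 1.15 m, τ = 51.94 × 1.15 = 59.73 N·m clockwise.
Crate: 8.82 × 9.8 = 86.44 N down at 2.14 m → arm 1.57 m, τ = 86.44 × 1.57 = 135.7 N·m clockwise.
Net load moment about support A = 390 N·m clockwise.
Reaction R at support B is upward at 0 m, arm 3.71 m → moment R × 3.71 counterclockwise.
Στ = 0 ⇒ R × 3.71 = 390 ⇒ R = 105 N.

R_B ≈ 105 N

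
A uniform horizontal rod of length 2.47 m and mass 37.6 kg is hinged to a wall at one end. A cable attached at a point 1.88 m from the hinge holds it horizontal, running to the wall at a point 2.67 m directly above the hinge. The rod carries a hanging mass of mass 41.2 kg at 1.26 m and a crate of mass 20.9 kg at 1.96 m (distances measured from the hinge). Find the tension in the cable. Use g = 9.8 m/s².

T ≈ 888 N

Sum moments about the hinge (the unknown hinge reaction has zero arm there).
Beam weight: 37.6 × 9.8 = 368.5 N down at 1.235 m → arm 1.235 m, τ = 368.5 × 1.235 = 455.1 N·m clockwise.
Hanging mass: 41.2 × 9.8 = 403.8 N down at 1.26 m → arm 1.26 m, τ = 403.8 × 1.26 = 508.8 N·m clockwise.
Crate: 20.9 × 9.8 = 204.8 N down at 1.96 m → arm 1.96 m, τ = 204.8 × 1.96 = 401.4 N·m clockwise.
Total clockwise load moment = 1365 N·m.
The cable tension T acts at 1.88 m; only its component perpendicular to the rod, T sinθ, produces torque. sinθ = h/√(h²+d²) = 2.67/√(2.67²+1.88²) = 0.8176.
Στ = 0 ⇒ T × 1.88 × 0.8176 = 1365 ⇒ T = 1365 / 1.537 = 888 N.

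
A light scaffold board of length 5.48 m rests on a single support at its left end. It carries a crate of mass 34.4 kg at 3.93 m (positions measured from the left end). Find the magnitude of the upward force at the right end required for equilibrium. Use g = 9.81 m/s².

Taking torques about the left end:
Crate: 34.4 × 9.81 = 337.5 N down at 3.93 m → arm 3.93 m, τ = 337.5 × 3.93 = 1326 N·m clockwise.
Net moment of the loads = 1326 N·m clockwise.
The upward force F acts at the right end, arm 5.48 m, giving F × 5.48 counterclockwise.
Balancing moments: F × 5.48 = 1326, giving F = 1326 / 5.48 = 242 N.

F ≈ 242 N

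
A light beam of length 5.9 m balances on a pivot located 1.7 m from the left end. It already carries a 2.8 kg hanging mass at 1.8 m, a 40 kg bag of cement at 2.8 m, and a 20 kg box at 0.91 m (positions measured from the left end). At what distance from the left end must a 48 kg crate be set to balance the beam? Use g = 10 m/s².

x ≈ 1.11 m from the left end

Choose the pivot (at 1.7 m from the left end) as the axis so the support reaction has zero arm there.
Hanging mass: 2.8 × 10 = 28 N down at 1.8 m → arm 0.1 m, τ = 28 × 0.1 = 2.8 N·m clockwise.
Bag of cement: 40 × 10 = 400 N down at 2.8 m → arm 1.1 m, τ = 400 × 1.1 = 440 N·m clockwise.
Box: 20 × 10 = 200 N down at 0.91 m → arm 0.79 m, τ = 200 × 0.79 = 158 N·m counterclockwise.
Net moment of existing loads = 284.8 N·m clockwise.
The crate weighs 48 × 10 = 480 N and must supply an equal counterclockwise moment, so its lever arm about the pivot is 284.8 / 480 = 0.593 m.
That puts it at 1.7 − 0.593 = 1.11 m from the left end.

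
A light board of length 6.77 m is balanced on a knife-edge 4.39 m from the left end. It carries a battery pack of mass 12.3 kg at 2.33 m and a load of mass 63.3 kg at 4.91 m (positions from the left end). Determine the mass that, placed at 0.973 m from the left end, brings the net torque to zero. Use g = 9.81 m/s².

About the knife-edge (at 4.39 m from the left end):
Battery pack: 12.3 × 9.81 = 120.7 N down at 2.33 m → arm 2.06 m, τ = 120.7 × 2.06 = 248.6 N·m counterclockwise.
Load: 63.3 × 9.81 = 621 N down at 4.91 m → arm 0.52 m, τ = 621 × 0.52 = 322.9 N·m clockwise.
Net moment of known loads = 74.3 N·m clockwise.
An unknown mass m at 0.973 m has arm 3.417 m; its moment is m·g·3.417 counterclockwise.
Balancing moments: m × 9.81 × 3.417 = 74.3, giving m = 74.3 / (9.81 × 3.417) = 2.22 kg.

m ≈ 2.22 kg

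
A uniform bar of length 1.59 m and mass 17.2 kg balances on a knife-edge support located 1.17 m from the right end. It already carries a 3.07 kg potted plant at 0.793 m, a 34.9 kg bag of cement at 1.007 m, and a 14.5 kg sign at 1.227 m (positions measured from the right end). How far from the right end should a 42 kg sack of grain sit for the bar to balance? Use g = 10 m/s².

x ≈ 1.47 m from the right end

Take moments about the knife-edge support (at 1.17 m from the right end).
Beam weight: 17.2 × 10 = 172 N down at 0.795 m → arm 0.375 m, τ = 172 × 0.375 = 64.5 N·m clockwise.
Potted plant: 3.07 × 10 = 30.7 N down at 0.793 m → arm 0.377 m, τ = 30.7 × 0.377 = 11.57 N·m clockwise.
Bag of cement: 34.9 × 10 = 349 N down at 1.007 m → arm 0.163 m, τ = 349 × 0.163 = 56.89 N·m clockwise.
Sign: 14.5 × 10 = 145 N down at 1.227 m → arm 0.057 m, τ = 145 × 0.057 = 8.265 N·m counterclockwise.
Net moment of existing loads = 124.7 N·m clockwise.
The sack of grain weighs 42 × 10 = 420 N and must supply an equal counterclockwise moment, so its lever arm about the knife-edge support is 124.7 / 420 = 0.297 m.
That puts it at 1.17 + 0.297 = 1.47 m from the right end.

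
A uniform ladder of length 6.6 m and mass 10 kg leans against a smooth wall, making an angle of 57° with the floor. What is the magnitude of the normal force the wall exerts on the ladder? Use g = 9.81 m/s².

N_wall ≈ 31.9 N

Take moments about the foot of the ladder.
Ladder weight 10×9.81 = 98.1 N acts at 3.3 m along the ladder; its horizontal arm is 3.3·cos57° = 1.797 m → τ = 176.3 N·m clockwise.
Wall normal N acts horizontally at the top; its moment arm is the height L sinθ = 6.6·sin57° = 5.535 m, counterclockwise.
Setting net torque to zero: N × 5.535 = 176.3 → N = 31.9 N.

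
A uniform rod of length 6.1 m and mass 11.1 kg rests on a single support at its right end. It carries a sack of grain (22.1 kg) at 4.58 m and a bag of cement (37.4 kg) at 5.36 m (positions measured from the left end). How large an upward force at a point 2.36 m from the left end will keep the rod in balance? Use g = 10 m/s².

Sum moments about the right end (the unknown pivot reaction has zero arm there).
Beam weight: 11.1 × 10 = 111 N down at 3.05 m → arm 3.05 m, τ = 111 × 3.05 = 338.5 N·m counterclockwise.
Sack of grain: 22.1 × 10 = 221 N down at 4.58 m → arm 1.52 m, τ = 221 × 1.52 = 335.9 N·m counterclockwise.
Bag of cement: 37.4 × 10 = 374 N down at 5.36 m → arm 0.74 m, τ = 374 × 0.74 = 276.8 N·m counterclockwise.
Net moment of the loads = 951.2 N·m counterclockwise.
The upward force F acts at a point 2.36 m from the left end, arm 3.74 m, giving F × 3.74 clockwise.
Στ = 0 ⇒ F × 3.74 = 951.2 ⇒ F = 951.2 / 3.74 = 254 N.

F ≈ 254 N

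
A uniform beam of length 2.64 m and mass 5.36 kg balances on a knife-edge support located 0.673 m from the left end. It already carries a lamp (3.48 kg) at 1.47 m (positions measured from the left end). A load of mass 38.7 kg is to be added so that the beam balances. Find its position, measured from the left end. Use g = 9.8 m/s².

x ≈ 0.512 m from the left end

Take moments about the knife-edge support (at 0.673 m from the left end).
Beam weight: 5.36 × 9.8 = 52.53 N down at 1.32 m → arm 0.647 m, τ = 52.53 × 0.647 = 33.99 N·m clockwise.
Lamp: 3.48 × 9.8 = 34.1 N down at 1.47 m → arm 0.797 m, τ = 34.1 × 0.797 = 27.18 N·m clockwise.
Net moment of existing loads = 61.17 N·m clockwise.
The load weighs 38.7 × 9.8 = 379.3 N and must supply an equal counterclockwise moment, so its lever arm about the knife-edge support is 61.17 / 379.3 = 0.161 m.
That puts it at 0.673 − 0.161 = 0.512 m from the left end.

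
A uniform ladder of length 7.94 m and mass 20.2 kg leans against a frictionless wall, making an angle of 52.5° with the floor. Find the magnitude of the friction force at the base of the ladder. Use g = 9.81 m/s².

Taking torques about the foot of the ladder:
Ladder weight 20.2×9.81 = 198.2 N acts at 3.97 m along the ladder; its horizontal arm is 3.97·cos52.5° = 2.417 m → τ = 479 N·m clockwise.
Wall normal N acts horizontally at the top; its moment arm is the height L sinθ = 7.94·sin52.5° = 6.299 m, counterclockwise.
Στ = 0 ⇒ N × 6.299 = 479 ⇒ N = 76 N.
ΣFx = 0: friction at the foot balances the wall's push, so f = N_wall = 76 N.

f ≈ 76 N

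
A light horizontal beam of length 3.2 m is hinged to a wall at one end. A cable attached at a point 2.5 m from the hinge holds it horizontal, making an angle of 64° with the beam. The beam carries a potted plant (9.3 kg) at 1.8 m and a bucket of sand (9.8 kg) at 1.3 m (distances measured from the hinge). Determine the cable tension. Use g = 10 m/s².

Taking torques about the hinge:
Potted plant: 9.3 × 10 = 93 N down at 1.8 m → arm 1.8 m, τ = 93 × 1.8 = 167.4 N·m clockwise.
Bucket of sand: 9.8 × 10 = 98 N down at 1.3 m → arm 1.3 m, τ = 98 × 1.3 = 127.4 N·m clockwise.
Total clockwise load moment = 294.8 N·m.
The cable tension T acts at 2.5 m; only its component perpendicular to the beam, T sinθ, produces torque. sin 64° = 0.8988.
For rotational equilibrium, T × 2.5 × 0.8988 = 294.8, so T = 294.8 / 2.247 = 131 N.

T ≈ 131 N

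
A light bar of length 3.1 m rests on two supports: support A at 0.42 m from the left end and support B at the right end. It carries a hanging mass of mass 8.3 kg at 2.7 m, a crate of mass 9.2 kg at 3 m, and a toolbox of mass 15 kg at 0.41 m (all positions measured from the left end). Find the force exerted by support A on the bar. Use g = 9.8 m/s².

Sum moments about support B (its reaction then has zero moment arm).
Hanging mass: 8.3 × 9.8 = 81.34 N down at 2.7 m → arm 0.4 m, τ = 81.34 × 0.4 = 32.54 N·m counterclockwise.
Crate: 9.2 × 9.8 = 90.16 N down at 3 m → arm 0.1 m, τ = 90.16 × 0.1 = 9.016 N·m counterclockwise.
Toolbox: 15 × 9.8 = 147 N down at 0.41 m → arm 2.69 m, τ = 147 × 2.69 = 395.4 N·m counterclockwise.
Net load moment about support B = 437 N·m counterclockwise.
Reaction R at support A is upward at 0.42 m, arm 2.68 m → moment R × 2.68 clockwise.
For rotational equilibrium, R × 2.68 = 437, so R = 163 N.

R_A ≈ 163 N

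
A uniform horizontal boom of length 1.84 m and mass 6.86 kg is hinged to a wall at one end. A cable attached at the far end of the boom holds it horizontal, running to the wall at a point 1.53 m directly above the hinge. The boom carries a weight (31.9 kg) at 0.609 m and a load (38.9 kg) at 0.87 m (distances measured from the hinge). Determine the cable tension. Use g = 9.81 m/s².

Sum moments about the hinge (the unknown hinge reaction has zero arm there).
Beam weight: 6.86 × 9.81 = 67.3 N down at 0.92 m → arm 0.92 m, τ = 67.3 × 0.92 = 61.92 N·m clockwise.
Weight: 31.9 × 9.81 = 312.9 N down at 0.609 m → arm 0.609 m, τ = 312.9 × 0.609 = 190.6 N·m clockwise.
Load: 38.9 × 9.81 = 381.6 N down at 0.87 m → arm 0.87 m, τ = 381.6 × 0.87 = 332 N·m clockwise.
Total clockwise load moment = 584.5 N·m.
The cable tension T acts at 1.84 m; only its component perpendicular to the boom, T sinθ, produces torque. sinθ = h/√(h²+d²) = 1.53/√(1.53²+1.84²) = 0.6394.
Balancing moments: T × 1.84 × 0.6394 = 584.5, giving T = 584.5 / 1.176 = 497 N.

T ≈ 497 N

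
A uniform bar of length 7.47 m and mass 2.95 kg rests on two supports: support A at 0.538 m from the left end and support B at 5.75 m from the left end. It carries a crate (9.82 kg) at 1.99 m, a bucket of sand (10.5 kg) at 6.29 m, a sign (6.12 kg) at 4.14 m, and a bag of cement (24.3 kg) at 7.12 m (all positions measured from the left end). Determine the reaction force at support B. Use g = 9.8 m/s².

R_B ≈ 500 N

About support A:
Beam weight: 2.95 × 9.8 = 28.91 N down at 3.735 m → arm 3.197 m, τ = 28.91 × 3.197 = 92.43 N·m clockwise.
Crate: 9.82 × 9.8 = 96.24 N down at 1.99 m → arm 1.452 m, τ = 96.24 × 1.452 = 139.7 N·m clockwise.
Bucket of sand: 10.5 × 9.8 = 102.9 N down at 6.29 m → arm 5.752 m, τ = 102.9 × 5.752 = 591.9 N·m clockwise.
Sign: 6.12 × 9.8 = 59.98 N down at 4.14 m → arm 3.602 m, τ = 59.98 × 3.602 = 216 N·m clockwise.
Bag of cement: 24.3 × 9.8 = 238.1 N down at 7.12 m → arm 6.582 m, τ = 238.1 × 6.582 = 1567 N·m clockwise.
Net load moment about support A = 2607 N·m clockwise.
Reaction R at support B is upward at 5.75 m, arm 5.212 m → moment R × 5.212 counterclockwise.
For rotational equilibrium, R × 5.212 = 2607, so R = 500 N.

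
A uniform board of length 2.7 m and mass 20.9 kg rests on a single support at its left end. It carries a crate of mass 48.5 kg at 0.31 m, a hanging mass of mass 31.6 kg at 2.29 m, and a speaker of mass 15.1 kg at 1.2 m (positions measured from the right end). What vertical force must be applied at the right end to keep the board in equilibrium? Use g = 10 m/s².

Take moments about the left end.
Beam weight: 20.9 × 10 = 209 N down at 1.35 m → arm 1.35 m, τ = 209 × 1.35 = 282.2 N·m clockwise.
Crate: 48.5 × 10 = 485 N down at 0.31 m → arm 2.39 m, τ = 485 × 2.39 = 1159 N·m clockwise.
Hanging mass: 31.6 × 10 = 316 N down at 2.29 m → arm 0.41 m, τ = 316 × 0.41 = 129.6 N·m clockwise.
Speaker: 15.1 × 10 = 151 N down at 1.2 m → arm 1.5 m, τ = 151 × 1.5 = 226.5 N·m clockwise.
Net moment of the loads = 1797 N·m clockwise.
The upward force F acts at the right end, arm 2.7 m, giving F × 2.7 counterclockwise.
For rotational equilibrium, F × 2.7 = 1797, so F = 1797 / 2.7 = 666 N.

F ≈ 666 N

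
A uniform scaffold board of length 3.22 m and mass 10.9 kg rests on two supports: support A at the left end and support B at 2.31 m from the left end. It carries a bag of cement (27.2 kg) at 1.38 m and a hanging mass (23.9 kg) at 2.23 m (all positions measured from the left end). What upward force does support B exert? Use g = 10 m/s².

R_B ≈ 469 N

About support A:
Beam weight: 10.9 × 10 = 109 N down at 1.61 m → arm 1.61 m, τ = 109 × 1.61 = 175.5 N·m clockwise.
Bag of cement: 27.2 × 10 = 272 N down at 1.38 m → arm 1.38 m, τ = 272 × 1.38 = 375.4 N·m clockwise.
Hanging mass: 23.9 × 10 = 239 N down at 2.23 m → arm 2.23 m, τ = 239 × 2.23 = 533 N·m clockwise.
Net load moment about support A = 1084 N·m clockwise.
Reaction R at support B is upward at 2.31 m, arm 2.31 m → moment R × 2.31 counterclockwise.
Setting net torque to zero: R × 2.31 = 1084 → R = 469 N.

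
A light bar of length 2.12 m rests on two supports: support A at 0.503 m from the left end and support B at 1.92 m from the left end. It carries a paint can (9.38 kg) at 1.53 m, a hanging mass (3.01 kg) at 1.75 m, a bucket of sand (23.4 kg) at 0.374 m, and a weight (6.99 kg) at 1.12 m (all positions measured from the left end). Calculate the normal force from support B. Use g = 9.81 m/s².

R_B ≈ 102 N

Choose support A as the axis so its reaction then has zero moment arm.
Paint can: 9.38 × 9.81 = 92.02 N down at 1.53 m → arm 1.027 m, τ = 92.02 × 1.027 = 94.5 N·m clockwise.
Hanging mass: 3.01 × 9.81 = 29.53 N down at 1.75 m → arm 1.247 m, τ = 29.53 × 1.247 = 36.82 N·m clockwise.
Bucket of sand: 23.4 × 9.81 = 229.6 N down at 0.374 m → arm 0.129 m, τ = 229.6 × 0.129 = 29.62 N·m counterclockwise.
Weight: 6.99 × 9.81 = 68.57 N down at 1.12 m → arm 0.617 m, τ = 68.57 × 0.617 = 42.31 N·m clockwise.
Net load moment about support A = 144 N·m clockwise.
Reaction R at support B is upward at 1.92 m, arm 1.417 m → moment R × 1.417 counterclockwise.
Στ = 0 ⇒ R × 1.417 = 144 ⇒ R = 102 N.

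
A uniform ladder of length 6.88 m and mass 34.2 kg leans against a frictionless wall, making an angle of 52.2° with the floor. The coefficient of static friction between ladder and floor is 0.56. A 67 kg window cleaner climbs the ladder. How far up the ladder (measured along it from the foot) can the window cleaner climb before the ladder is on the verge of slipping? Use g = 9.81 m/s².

d ≈ 5.75 m

Sum moments about the foot of the ladder (the floor normal and friction both act there and drop out).
Ladder weight 34.2×9.81 = 335.5 N acts at 3.44 m along the ladder; its horizontal arm is 3.44·cos52.2° = 2.108 m → τ = 707.2 N·m clockwise.
Window cleaner weight 67×9.81 = 657.3 N at distance d → arm d·cos52.2° → τ = 657.3·d·0.6129 clockwise.
Wall normal N at the top has arm L sinθ = 5.436 m counterclockwise, so Στ = 0 gives N·5.436 = 707.2 + 402.9·d.
ΣFy = 0 ⇒ N_floor = 992.8 N, so the maximum friction is μ_s·N_floor = 0.56×992.8 = 556 N. ΣFx = 0 ⇒ N_wall = f, so at the slipping point N = 556 N.
Substituting: 556×5.436 = 707.2 + 402.9·d ⇒ d = (3022 − 707.2) / 402.9 = 5.75 m.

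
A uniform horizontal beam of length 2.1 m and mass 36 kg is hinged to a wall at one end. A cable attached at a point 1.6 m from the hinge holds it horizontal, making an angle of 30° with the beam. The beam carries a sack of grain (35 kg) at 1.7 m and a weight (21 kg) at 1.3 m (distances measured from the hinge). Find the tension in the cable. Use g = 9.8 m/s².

Take moments about the hinge.
Beam weight: 36 × 9.8 = 352.8 N down at 1.05 m → arm 1.05 m, τ = 352.8 × 1.05 = 370.4 N·m clockwise.
Sack of grain: 35 × 9.8 = 343 N down at 1.7 m → arm 1.7 m, τ = 343 × 1.7 = 583.1 N·m clockwise.
Weight: 21 × 9.8 = 205.8 N down at 1.3 m → arm 1.3 m, τ = 205.8 × 1.3 = 267.5 N·m clockwise.
Total clockwise load moment = 1221 N·m.
The cable tension T acts at 1.6 m; only its component perpendicular to the beam, T sinθ, produces torque. sin 30° = 0.5.
Στ = 0 ⇒ T × 1.6 × 0.5 = 1221 ⇒ T = 1221 / 0.8 = 1530 N.

T ≈ 1530 N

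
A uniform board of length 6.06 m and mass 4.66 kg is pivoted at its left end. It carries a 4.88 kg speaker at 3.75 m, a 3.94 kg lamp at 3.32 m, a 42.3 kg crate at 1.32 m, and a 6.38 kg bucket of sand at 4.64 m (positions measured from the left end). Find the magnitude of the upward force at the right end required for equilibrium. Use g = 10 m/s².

Choose the left end as the axis so the unknown pivot reaction has zero arm there.
Beam weight: 4.66 × 10 = 46.6 N down at 3.03 m → arm 3.03 m, τ = 46.6 × 3.03 = 141.2 N·m clockwise.
Speaker: 4.88 × 10 = 48.8 N down at 3.75 m → arm 3.75 m, τ = 48.8 × 3.75 = 183 N·m clockwise.
Lamp: 3.94 × 10 = 39.4 N down at 3.32 m → arm 3.32 m, τ = 39.4 × 3.32 = 130.8 N·m clockwise.
Crate: 42.3 × 10 = 423 N down at 1.32 m → arm 1.32 m, τ = 423 × 1.32 = 558.4 N·m clockwise.
Bucket of sand: 6.38 × 10 = 63.8 N down at 4.64 m → arm 4.64 m, τ = 63.8 × 4.64 = 296 N·m clockwise.
Net moment of the loads = 1309 N·m clockwise.
The upward force F acts at the right end, arm 6.06 m, giving F × 6.06 counterclockwise.
Στ = 0 ⇒ F × 6.06 = 1309 ⇒ F = 1309 / 6.06 = 216 N.

F ≈ 216 N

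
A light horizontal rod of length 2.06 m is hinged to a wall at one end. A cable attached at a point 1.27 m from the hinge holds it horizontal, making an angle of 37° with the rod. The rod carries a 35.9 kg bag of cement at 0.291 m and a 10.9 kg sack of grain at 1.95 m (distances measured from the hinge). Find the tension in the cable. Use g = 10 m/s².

Choose the hinge as the axis so the unknown hinge reaction has zero arm there.
Bag of cement: 35.9 × 10 = 359 N down at 0.291 m → arm 0.291 m, τ = 359 × 0.291 = 104.5 N·m clockwise.
Sack of grain: 10.9 × 10 = 109 N down at 1.95 m → arm 1.95 m, τ = 109 × 1.95 = 212.5 N·m clockwise.
Total clockwise load moment = 317 N·m.
The cable tension T acts at 1.27 m; only its component perpendicular to the rod, T sinθ, produces torque. sin 37° = 0.6018.
Setting net torque to zero: T × 1.27 × 0.6018 = 317 → T = 317 / 0.7643 = 415 N.

T ≈ 415 N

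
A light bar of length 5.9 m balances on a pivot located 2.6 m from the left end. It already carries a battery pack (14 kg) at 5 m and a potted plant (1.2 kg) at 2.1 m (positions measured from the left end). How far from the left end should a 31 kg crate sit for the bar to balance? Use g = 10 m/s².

Take moments about the pivot (at 2.6 m from the left end).
Battery pack: 14 × 10 = 140 N down at 5 m → arm 2.4 m, τ = 140 × 2.4 = 336 N·m clockwise.
Potted plant: 1.2 × 10 = 12 N down at 2.1 m → arm 0.5 m, τ = 12 × 0.5 = 6 N·m counterclockwise.
Net moment of existing loads = 330 N·m clockwise.
The crate weighs 31 × 10 = 310 N and must supply an equal counterclockwise moment, so its lever arm about the pivot is 330 / 310 = 1.06 m.
That puts it at 2.6 − 1.06 = 1.54 m from the left end.

x ≈ 1.54 m from the left end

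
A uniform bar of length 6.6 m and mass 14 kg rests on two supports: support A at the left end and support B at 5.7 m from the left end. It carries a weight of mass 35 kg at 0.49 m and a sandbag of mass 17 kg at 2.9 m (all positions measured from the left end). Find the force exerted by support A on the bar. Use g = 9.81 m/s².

Sum moments about support B (its reaction then has zero moment arm).
Beam weight: 14 × 9.81 = 137.3 N down at 3.3 m → arm 2.4 m, τ = 137.3 × 2.4 = 329.5 N·m counterclockwise.
Weight: 35 × 9.81 = 343.4 N down at 0.49 m → arm 5.21 m, τ = 343.4 × 5.21 = 1789 N·m counterclockwise.
Sandbag: 17 × 9.81 = 166.8 N down at 2.9 m → arm 2.8 m, τ = 166.8 × 2.8 = 467 N·m counterclockwise.
Net load moment about support B = 2586 N·m counterclockwise.
Reaction R at support A is upward at 0 m, arm 5.7 m → moment R × 5.7 clockwise.
Setting net torque to zero: R × 5.7 = 2586 → R = 454 N.

R_A ≈ 454 N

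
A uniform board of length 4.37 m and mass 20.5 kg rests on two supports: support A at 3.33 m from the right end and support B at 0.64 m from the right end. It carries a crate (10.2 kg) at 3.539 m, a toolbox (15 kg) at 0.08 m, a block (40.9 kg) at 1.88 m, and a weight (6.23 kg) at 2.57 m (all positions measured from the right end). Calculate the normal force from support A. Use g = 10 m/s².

Sum moments about support B (its reaction then has zero moment arm).
Beam weight: 20.5 × 10 = 205 N down at 2.185 m → arm 1.545 m, τ = 205 × 1.545 = 316.7 N·m counterclockwise.
Crate: 10.2 × 10 = 102 N down at 3.539 m → arm 2.899 m, τ = 102 × 2.899 = 295.7 N·m counterclockwise.
Toolbox: 15 × 10 = 150 N down at 0.08 m → arm 0.56 m, τ = 150 × 0.56 = 84 N·m clockwise.
Block: 40.9 × 10 = 409 N down at 1.88 m → arm 1.24 m, τ = 409 × 1.24 = 507.2 N·m counterclockwise.
Weight: 6.23 × 10 = 62.3 N down at 2.57 m → arm 1.93 m, τ = 62.3 × 1.93 = 120.2 N·m counterclockwise.
Net load moment about support B = 1156 N·m counterclockwise.
Reaction R at support A is upward at 3.33 m, arm 2.69 m → moment R × 2.69 clockwise.
For rotational equilibrium, R × 2.69 = 1156, so R = 430 N.

R_A ≈ 430 N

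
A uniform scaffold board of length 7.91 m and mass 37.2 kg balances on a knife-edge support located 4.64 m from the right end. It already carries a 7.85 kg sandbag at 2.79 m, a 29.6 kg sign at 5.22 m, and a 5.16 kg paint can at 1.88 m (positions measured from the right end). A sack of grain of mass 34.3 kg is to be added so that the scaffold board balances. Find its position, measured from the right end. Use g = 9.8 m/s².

About the knife-edge support (at 4.64 m from the right end):
Beam weight: 37.2 × 9.8 = 364.6 N down at 3.955 m → arm 0.685 m, τ = 364.6 × 0.685 = 249.8 N·m clockwise.
Sandbag: 7.85 × 9.8 = 76.93 N down at 2.79 m → arm 1.85 m, τ = 76.93 × 1.85 = 142.3 N·m clockwise.
Sign: 29.6 × 9.8 = 290.1 N down at 5.22 m → arm 0.58 m, τ = 290.1 × 0.58 = 168.3 N·m counterclockwise.
Paint can: 5.16 × 9.8 = 50.57 N down at 1.88 m → arm 2.76 m, τ = 50.57 × 2.76 = 139.6 N·m clockwise.
Net moment of existing loads = 363.4 N·m clockwise.
The sack of grain weighs 34.3 × 9.8 = 336.1 N and must supply an equal counterclockwise moment, so its lever arm about the knife-edge support is 363.4 / 336.1 = 1.08 m.
That puts it at 4.64 + 1.08 = 5.72 m from the right end.

x ≈ 5.72 m from the right end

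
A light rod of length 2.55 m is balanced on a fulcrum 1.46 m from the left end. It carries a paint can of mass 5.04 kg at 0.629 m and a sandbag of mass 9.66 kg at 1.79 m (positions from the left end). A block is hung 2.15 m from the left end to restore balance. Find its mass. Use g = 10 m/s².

m ≈ 1.45 kg

Choose the fulcrum (at 1.46 m from the left end) as the axis so the support reaction has zero arm there.
Paint can: 5.04 × 10 = 50.4 N down at 0.629 m → arm 0.831 m, τ = 50.4 × 0.831 = 41.88 N·m counterclockwise.
Sandbag: 9.66 × 10 = 96.6 N down at 1.79 m → arm 0.33 m, τ = 96.6 × 0.33 = 31.88 N·m clockwise.
Net moment of known loads = 10 N·m counterclockwise.
An unknown mass m at 2.15 m has arm 0.69 m; its moment is m·g·0.69 clockwise.
Balancing moments: m × 10 × 0.69 = 10, giving m = 10 / (10 × 0.69) = 1.45 kg.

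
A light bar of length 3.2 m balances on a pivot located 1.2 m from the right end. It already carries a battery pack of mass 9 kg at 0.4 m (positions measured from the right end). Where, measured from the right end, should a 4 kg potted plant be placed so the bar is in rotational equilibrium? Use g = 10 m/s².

x ≈ 3 m from the right end

Taking torques about the pivot (at 1.2 m from the right end):
Battery pack: 9 × 10 = 90 N down at 0.4 m → arm 0.8 m, τ = 90 × 0.8 = 72 N·m clockwise.
Net moment of existing loads = 72 N·m clockwise.
The potted plant weighs 4 × 10 = 40 N and must supply an equal counterclockwise moment, so its lever arm about the pivot is 72 / 40 = 1.8 m.
That puts it at 1.2 + 1.8 = 3 m from the right end.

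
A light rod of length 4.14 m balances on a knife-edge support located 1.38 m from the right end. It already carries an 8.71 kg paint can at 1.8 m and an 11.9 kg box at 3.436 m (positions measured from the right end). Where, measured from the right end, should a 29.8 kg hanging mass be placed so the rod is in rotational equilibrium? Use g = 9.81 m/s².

Choose the knife-edge support (at 1.38 m from the right end) as the axis so the support reaction has zero arm there.
Paint can: 8.71 × 9.81 = 85.45 N down at 1.8 m → arm 0.42 m, τ = 85.45 × 0.42 = 35.89 N·m counterclockwise.
Box: 11.9 × 9.81 = 116.7 N down at 3.436 m → arm 2.056 m, τ = 116.7 × 2.056 = 239.9 N·m counterclockwise.
Net moment of existing loads = 275.8 N·m counterclockwise.
The hanging mass weighs 29.8 × 9.81 = 292.3 N and must supply an equal clockwise moment, so its lever arm about the knife-edge support is 275.8 / 292.3 = 0.944 m.
That puts it at 1.38 − 0.944 = 0.436 m from the right end.

x ≈ 0.436 m from the right end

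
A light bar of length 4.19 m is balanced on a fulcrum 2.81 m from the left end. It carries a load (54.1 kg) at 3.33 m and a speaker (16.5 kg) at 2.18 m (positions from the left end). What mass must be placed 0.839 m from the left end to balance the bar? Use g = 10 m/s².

m ≈ 9 kg

Sum moments about the fulcrum (at 2.81 m from the left end) (the support reaction has zero arm there).
Load: 54.1 × 10 = 541 N down at 3.33 m → arm 0.52 m, τ = 541 × 0.52 = 281.3 N·m clockwise.
Speaker: 16.5 × 10 = 165 N down at 2.18 m → arm 0.63 m, τ = 165 × 0.63 = 104 N·m counterclockwise.
Net moment of known loads = 177.3 N·m clockwise.
An unknown mass m at 0.839 m has arm 1.971 m; its moment is m·g·1.971 counterclockwise.
Balancing moments: m × 10 × 1.971 = 177.3, giving m = 177.3 / (10 × 1.971) = 9 kg.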